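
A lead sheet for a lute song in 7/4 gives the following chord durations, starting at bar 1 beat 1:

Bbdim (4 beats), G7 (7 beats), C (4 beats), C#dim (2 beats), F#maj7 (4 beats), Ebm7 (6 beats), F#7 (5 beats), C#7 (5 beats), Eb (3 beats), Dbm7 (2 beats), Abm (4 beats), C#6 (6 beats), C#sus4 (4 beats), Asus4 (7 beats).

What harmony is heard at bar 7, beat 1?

Abm

Beat 1 of bar 7 is beat (7−1)×7 + 1 = 43 overall.
Running totals: Bbdim ends at 4, G7 ends at 11, C ends at 15, C#dim ends at 17, F#maj7 ends at 21, Ebm7 ends at 27, F#7 ends at 32, C#7 ends at 37, Eb ends at 40, Dbm7 ends at 42, Abm ends at 46.
Beat 43 falls within Abm.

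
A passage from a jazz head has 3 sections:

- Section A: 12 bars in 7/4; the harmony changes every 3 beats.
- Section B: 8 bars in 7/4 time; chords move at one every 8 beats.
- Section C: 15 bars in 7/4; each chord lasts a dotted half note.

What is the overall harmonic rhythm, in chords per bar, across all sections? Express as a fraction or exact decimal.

A: 12 × 7 = 84 beats ÷ 3 = 28 chords.
B: 8 × 7 = 56 beats ÷ 8 = 7 chords.
C: 15 × 7 = 105 beats ÷ 3 = 35 chords.
Overall: 70 chords over 35 bars → 70/35 = 2 chords per bar.

2 chords per bar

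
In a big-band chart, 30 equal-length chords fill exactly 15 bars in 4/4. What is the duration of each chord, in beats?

2 beats

15 bars × 4 beats/bar = 60 beats total.
60 beats ÷ 30 chords = 2 beats per chord.
(That is a half note.)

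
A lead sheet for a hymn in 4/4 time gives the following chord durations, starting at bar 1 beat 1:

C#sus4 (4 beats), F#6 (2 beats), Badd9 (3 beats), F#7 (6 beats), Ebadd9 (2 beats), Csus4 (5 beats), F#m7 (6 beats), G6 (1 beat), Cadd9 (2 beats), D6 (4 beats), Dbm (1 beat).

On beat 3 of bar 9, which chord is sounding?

Beat 3 of bar 9 is beat (9−1)×4 + 3 = 35 overall.
Running totals: C#sus4 ends at 4, F#6 ends at 6, Badd9 ends at 9, F#7 ends at 15, Ebadd9 ends at 17, Csus4 ends at 22, F#m7 ends at 28, G6 ends at 29, Cadd9 ends at 31, D6 ends at 35.
Beat 35 falls within D6.

D6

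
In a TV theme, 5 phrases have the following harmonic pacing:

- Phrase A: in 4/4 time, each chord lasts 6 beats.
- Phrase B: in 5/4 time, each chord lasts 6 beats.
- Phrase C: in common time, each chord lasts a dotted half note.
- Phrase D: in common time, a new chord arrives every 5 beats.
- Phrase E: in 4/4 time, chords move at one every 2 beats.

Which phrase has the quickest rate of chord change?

Phrase E

A: each chord is 6 beats in 4/4, so 2/3 per bar.
B: each chord is 6 beats in 5/4, so 5/6 per bar.
C: each chord is 3 beats in 4/4, so 4/3 per bar.
D: each chord is 5 beats in 4/4, so 0.8 per bar.
E: each chord is 2 beats in 4/4, so 2 per bar.
Fastest is E at 2 chords/bar.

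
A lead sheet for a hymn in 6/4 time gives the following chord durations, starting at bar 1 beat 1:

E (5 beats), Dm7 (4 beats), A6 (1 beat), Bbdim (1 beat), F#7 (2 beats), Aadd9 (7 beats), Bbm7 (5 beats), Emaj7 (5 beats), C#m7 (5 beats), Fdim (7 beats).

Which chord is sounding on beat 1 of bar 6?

Beat 1 of bar 6 is beat (6−1)×6 + 1 = 31 overall.
Running totals: E ends at 5, Dm7 ends at 9, A6 ends at 10, Bbdim ends at 11, F#7 ends at 13, Aadd9 ends at 20, Bbm7 ends at 25, Emaj7 ends at 30, C#m7 ends at 35.
Beat 31 falls within C#m7.

C#m7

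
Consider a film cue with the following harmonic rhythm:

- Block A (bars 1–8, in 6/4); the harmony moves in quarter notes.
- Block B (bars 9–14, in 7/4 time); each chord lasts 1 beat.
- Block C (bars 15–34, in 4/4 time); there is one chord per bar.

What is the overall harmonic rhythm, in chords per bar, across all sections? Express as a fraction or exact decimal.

A: 8 × 6 = 48 beats ÷ 1 = 48 chords.
B: 6 × 7 = 42 beats ÷ 1 = 42 chords.
C: 20 × 4 = 80 beats ÷ 4 = 20 chords.
Overall: 110 chords over 34 bars → 110/34 = 55/17 chords per bar.

55/17 chords per bar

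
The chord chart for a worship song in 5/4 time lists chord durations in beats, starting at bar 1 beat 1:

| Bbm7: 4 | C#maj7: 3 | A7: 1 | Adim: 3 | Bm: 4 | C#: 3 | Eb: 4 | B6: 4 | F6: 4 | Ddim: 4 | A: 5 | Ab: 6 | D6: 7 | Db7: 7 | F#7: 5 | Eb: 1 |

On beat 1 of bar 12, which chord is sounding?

Db7

Beat 1 of bar 12 is beat (12−1)×5 + 1 = 56 overall.
Running totals: Bbm7 ends at 4, C#maj7 ends at 7, A7 ends at 8, Adim ends at 11, Bm ends at 15, C# ends at 18, Eb ends at 22, B6 ends at 26, F6 ends at 30, Ddim ends at 34, A ends at 39, Ab ends at 45, D6 ends at 52, Db7 ends at 59.
Beat 56 falls within Db7.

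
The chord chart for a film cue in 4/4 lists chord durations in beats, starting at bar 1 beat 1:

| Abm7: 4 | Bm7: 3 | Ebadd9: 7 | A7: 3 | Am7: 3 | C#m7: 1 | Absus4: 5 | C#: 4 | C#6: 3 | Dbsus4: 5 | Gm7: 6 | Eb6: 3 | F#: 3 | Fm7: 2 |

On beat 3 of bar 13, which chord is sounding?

Beat 3 of bar 13 is beat (13−1)×4 + 3 = 51 overall.
Running totals: Abm7 ends at 4, Bm7 ends at 7, Ebadd9 ends at 14, A7 ends at 17, Am7 ends at 20, C#m7 ends at 21, Absus4 ends at 26, C# ends at 30, C#6 ends at 33, Dbsus4 ends at 38, Gm7 ends at 44, Eb6 ends at 47, F# ends at 50, Fm7 ends at 52.
Beat 51 falls within Fm7.

Fm7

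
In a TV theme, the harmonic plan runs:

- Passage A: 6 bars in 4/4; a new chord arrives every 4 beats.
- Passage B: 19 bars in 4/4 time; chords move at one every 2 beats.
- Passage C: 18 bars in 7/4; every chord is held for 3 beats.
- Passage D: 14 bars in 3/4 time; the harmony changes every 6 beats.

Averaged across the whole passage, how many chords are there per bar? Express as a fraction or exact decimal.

A: 6 bars of 4 beats is 24 beats; at 4 beats each that's 6 chords.
B: 19 bars of 4 beats is 76 beats; at 2 beats each that's 38 chords.
C: 18 bars of 7 beats is 126 beats; at 3 beats each that's 42 chords.
D: 14 bars of 3 beats is 42 beats; at 6 beats each that's 7 chords.
Overall: 93 chords over 57 bars → 93/57 = 31/19 chords per bar.

31/19 chords per bar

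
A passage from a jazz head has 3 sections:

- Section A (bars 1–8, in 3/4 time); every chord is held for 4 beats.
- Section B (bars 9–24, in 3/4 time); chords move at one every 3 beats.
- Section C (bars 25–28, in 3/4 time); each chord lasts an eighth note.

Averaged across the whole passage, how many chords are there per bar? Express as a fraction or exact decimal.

23/14 chords per bar

A: 8 bars of 3 beats is 24 beats; at 4 beats each that's 6 chords.
B: 16 bars of 3 beats is 48 beats; at 3 beats each that's 16 chords.
C: 4 bars of 3 beats is 12 beats; at 0.5 beats each that's 24 chords.
Overall: 46 chords over 28 bars → 46/28 = 23/14 chords per bar.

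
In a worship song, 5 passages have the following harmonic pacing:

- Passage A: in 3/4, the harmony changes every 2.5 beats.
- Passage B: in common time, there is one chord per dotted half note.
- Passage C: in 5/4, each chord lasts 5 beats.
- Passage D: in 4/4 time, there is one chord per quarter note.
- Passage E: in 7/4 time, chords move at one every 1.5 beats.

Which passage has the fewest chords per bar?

Passage C

A: 3 beats/bar ÷ 2.5 beats/chord = 1.2 chords/bar.
B: 4 beats/bar ÷ 3 beats/chord = 4/3 chords/bar.
C: 5 beats/bar ÷ 5 beats/chord = 1 chord/bar.
D: 4 beats/bar ÷ 1 beat/chord = 4 chords/bar.
E: 7 beats/bar ÷ 1.5 beats/chord = 14/3 chords/bar.
Slowest is C at 1 chords/bar.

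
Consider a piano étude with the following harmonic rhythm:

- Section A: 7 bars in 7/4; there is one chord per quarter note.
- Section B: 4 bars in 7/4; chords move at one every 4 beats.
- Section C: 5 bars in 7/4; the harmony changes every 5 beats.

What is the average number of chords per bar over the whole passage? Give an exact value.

63/16 chords per bar

A: 7 bars of 7 beats is 49 beats; at 1 beat each that's 49 chords.
B: 4 bars of 7 beats is 28 beats; at 4 beats each that's 7 chords.
C: 5 bars of 7 beats is 35 beats; at 5 beats each that's 7 chords.
Overall: 63 chords over 16 bars → 63/16 = 63/16 chords per bar.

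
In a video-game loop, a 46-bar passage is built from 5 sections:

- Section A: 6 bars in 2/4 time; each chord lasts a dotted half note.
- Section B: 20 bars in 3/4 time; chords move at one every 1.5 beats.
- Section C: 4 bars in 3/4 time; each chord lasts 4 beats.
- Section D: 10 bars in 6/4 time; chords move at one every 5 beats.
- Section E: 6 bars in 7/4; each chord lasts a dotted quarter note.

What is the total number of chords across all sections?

87 chords

A has 12 beats and chords last 3 each, so 4 chords.
B has 60 beats and chords last 1.5 each, so 40 chords.
C has 12 beats and chords last 4 each, so 3 chords.
D has 60 beats and chords last 5 each, so 12 chords.
E has 42 beats and chords last 1.5 each, so 28 chords.
Total: 4 + 40 + 3 + 12 + 28 = 87.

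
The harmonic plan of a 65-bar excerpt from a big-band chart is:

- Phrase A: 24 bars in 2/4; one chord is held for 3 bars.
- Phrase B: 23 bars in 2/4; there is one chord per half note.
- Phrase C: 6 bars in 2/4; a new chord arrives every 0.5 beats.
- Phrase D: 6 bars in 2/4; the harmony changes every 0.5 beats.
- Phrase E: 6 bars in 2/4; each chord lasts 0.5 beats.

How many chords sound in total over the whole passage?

A has 48 beats and chords last 6 each, so 8 chords.
B has 46 beats and chords last 2 each, so 23 chords.
C has 12 beats and chords last 0.5 each, so 24 chords.
D has 12 beats and chords last 0.5 each, so 24 chords.
E has 12 beats and chords last 0.5 each, so 24 chords.
Total: 8 + 23 + 24 + 24 + 24 = 103.

103 chords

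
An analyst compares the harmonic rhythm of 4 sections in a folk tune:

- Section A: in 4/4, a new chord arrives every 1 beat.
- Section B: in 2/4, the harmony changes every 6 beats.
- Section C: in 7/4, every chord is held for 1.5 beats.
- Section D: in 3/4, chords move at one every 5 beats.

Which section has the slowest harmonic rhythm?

A: 4 beats/bar ÷ 1 beat/chord = 4 chords/bar.
B: 2 beats/bar ÷ 6 beats/chord = 1/3 chords/bar.
C: 7 beats/bar ÷ 1.5 beats/chord = 14/3 chords/bar.
D: 3 beats/bar ÷ 5 beats/chord = 0.6 chords/bar.
Slowest is B at 1/3 chords/bar.

Section B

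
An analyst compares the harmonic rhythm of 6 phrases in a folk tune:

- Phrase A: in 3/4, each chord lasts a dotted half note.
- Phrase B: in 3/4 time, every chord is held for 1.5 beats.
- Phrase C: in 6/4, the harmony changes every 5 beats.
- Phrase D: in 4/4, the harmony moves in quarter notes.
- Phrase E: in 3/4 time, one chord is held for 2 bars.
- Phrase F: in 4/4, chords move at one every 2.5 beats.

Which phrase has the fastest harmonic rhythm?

Phrase D

A: each chord is 3 beats in 3/4, so 1 per bar.
B: each chord is 1.5 beats in 3/4, so 2 per bar.
C: each chord is 5 beats in 6/4, so 1.2 per bar.
D: each chord is 1 beat in 4/4, so 4 per bar.
E: each chord is 6 beats in 3/4, so 0.5 per bar.
F: each chord is 2.5 beats in 4/4, so 1.6 per bar.
Fastest is D at 4 chords/bar.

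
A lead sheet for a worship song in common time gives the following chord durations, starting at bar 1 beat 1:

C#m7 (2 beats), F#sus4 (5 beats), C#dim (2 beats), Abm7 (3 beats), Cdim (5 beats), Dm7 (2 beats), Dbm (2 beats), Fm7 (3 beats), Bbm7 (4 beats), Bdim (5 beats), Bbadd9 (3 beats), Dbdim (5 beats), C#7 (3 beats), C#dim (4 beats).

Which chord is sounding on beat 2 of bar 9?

Beat 2 of bar 9 is beat (9−1)×4 + 2 = 34 overall.
Running totals: C#m7 ends at 2, F#sus4 ends at 7, C#dim ends at 9, Abm7 ends at 12, Cdim ends at 17, Dm7 ends at 19, Dbm ends at 21, Fm7 ends at 24, Bbm7 ends at 28, Bdim ends at 33, Bbadd9 ends at 36.
Beat 34 falls within Bbadd9.

Bbadd9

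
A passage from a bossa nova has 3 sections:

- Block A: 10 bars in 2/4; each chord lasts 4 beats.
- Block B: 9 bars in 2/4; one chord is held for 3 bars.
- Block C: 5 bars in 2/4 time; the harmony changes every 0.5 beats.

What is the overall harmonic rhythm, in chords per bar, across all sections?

A: 10 × 2 = 20 beats ÷ 4 = 5 chords.
B: 9 × 2 = 18 beats ÷ 6 = 3 chords.
C: 5 × 2 = 10 beats ÷ 0.5 = 20 chords.
Overall: 28 chords over 24 bars → 28/24 = 7/6 chords per bar.

7/6 chords per bar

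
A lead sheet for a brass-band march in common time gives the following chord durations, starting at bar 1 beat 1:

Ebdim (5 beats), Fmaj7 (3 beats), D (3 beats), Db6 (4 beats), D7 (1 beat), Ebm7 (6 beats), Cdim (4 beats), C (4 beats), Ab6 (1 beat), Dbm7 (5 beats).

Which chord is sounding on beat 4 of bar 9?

Beat 4 of bar 9 is beat (9−1)×4 + 4 = 36 overall.
Running totals: Ebdim ends at 5, Fmaj7 ends at 8, D ends at 11, Db6 ends at 15, D7 ends at 16, Ebm7 ends at 22, Cdim ends at 26, C ends at 30, Ab6 ends at 31, Dbm7 ends at 36.
Beat 36 falls within Dbm7.

Dbm7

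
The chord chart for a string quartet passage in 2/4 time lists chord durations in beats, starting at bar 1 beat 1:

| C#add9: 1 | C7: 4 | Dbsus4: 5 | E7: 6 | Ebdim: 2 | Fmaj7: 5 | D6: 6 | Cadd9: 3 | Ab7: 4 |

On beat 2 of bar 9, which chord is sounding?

Beat 2 of bar 9 is beat (9−1)×2 + 2 = 18 overall.
Running totals: C#add9 ends at 1, C7 ends at 5, Dbsus4 ends at 10, E7 ends at 16, Ebdim ends at 18.
Beat 18 falls within Ebdim.

Ebdim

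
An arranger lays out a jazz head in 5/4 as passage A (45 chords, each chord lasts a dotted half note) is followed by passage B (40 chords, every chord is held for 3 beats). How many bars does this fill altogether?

A: 45 × 3 = 135 beats = 27 bars.
B: 40 × 3 = 120 beats = 24 bars.
Total: 27 + 24 = 51 bars.

51 bars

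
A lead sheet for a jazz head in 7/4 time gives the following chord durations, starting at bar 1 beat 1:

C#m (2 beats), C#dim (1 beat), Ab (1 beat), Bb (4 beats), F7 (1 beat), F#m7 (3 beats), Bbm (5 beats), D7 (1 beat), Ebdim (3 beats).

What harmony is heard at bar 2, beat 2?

F7

Beat 2 of bar 2 is beat (2−1)×7 + 2 = 9 overall.
Running totals: C#m ends at 2, C#dim ends at 3, Ab ends at 4, Bb ends at 8, F7 ends at 9.
Beat 9 falls within F7.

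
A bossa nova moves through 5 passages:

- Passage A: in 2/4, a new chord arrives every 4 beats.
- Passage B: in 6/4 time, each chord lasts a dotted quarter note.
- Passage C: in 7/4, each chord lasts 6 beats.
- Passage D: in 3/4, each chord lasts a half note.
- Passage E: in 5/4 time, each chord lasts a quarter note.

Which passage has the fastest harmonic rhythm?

Passage E

A: 2 beats/bar ÷ 4 beats/chord = 0.5 chords/bar.
B: 6 beats/bar ÷ 1.5 beats/chord = 4 chords/bar.
C: 7 beats/bar ÷ 6 beats/chord = 7/6 chords/bar.
D: 3 beats/bar ÷ 2 beats/chord = 1.5 chords/bar.
E: 5 beats/bar ÷ 1 beat/chord = 5 chords/bar.
Fastest is E at 5 chords/bar.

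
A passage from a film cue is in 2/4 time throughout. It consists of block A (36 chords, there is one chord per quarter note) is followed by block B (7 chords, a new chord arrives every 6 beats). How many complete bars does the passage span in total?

A: 36 × 1 = 36 beats = 18 bars.
B: 7 × 6 = 42 beats = 21 bars.
Total: 18 + 21 = 39 bars.

39 bars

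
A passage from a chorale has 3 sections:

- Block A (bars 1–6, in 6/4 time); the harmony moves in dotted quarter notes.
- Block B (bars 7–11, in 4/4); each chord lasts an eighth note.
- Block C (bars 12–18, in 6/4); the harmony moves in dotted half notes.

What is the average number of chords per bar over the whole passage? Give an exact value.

A: 6 × 6 = 36 beats ÷ 1.5 = 24 chords.
B: 5 × 4 = 20 beats ÷ 0.5 = 40 chords.
C: 7 × 6 = 42 beats ÷ 3 = 14 chords.
Overall: 78 chords over 18 bars → 78/18 = 13/3 chords per bar.

13/3 chords per bar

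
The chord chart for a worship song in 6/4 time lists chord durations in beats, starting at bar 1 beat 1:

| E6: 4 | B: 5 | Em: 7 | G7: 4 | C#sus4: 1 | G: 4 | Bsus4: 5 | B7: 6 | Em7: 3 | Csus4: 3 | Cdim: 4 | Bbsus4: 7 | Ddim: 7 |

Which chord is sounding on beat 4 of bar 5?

Beat 4 of bar 5 is beat (5−1)×6 + 4 = 28 overall.
Running totals: E6 ends at 4, B ends at 9, Em ends at 16, G7 ends at 20, C#sus4 ends at 21, G ends at 25, Bsus4 ends at 30.
Beat 28 falls within Bsus4.

Bsus4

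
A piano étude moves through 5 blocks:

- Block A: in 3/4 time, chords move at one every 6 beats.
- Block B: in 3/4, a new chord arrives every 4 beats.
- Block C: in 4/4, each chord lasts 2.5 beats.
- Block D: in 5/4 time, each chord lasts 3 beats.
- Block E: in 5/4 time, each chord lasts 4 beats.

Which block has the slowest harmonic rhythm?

Block A

A: 3 beats/bar ÷ 6 beats/chord = 0.5 chords/bar.
B: 3 beats/bar ÷ 4 beats/chord = 0.75 chords/bar.
C: 4 beats/bar ÷ 2.5 beats/chord = 1.6 chords/bar.
D: 5 beats/bar ÷ 3 beats/chord = 5/3 chords/bar.
E: 5 beats/bar ÷ 4 beats/chord = 1.25 chords/bar.
Slowest is A at 0.5 chords/bar.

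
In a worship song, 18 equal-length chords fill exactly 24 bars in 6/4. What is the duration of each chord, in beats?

24 bars × 6 beats/bar = 144 beats total.
144 beats ÷ 18 chords = 8 beats per chord.

8 beats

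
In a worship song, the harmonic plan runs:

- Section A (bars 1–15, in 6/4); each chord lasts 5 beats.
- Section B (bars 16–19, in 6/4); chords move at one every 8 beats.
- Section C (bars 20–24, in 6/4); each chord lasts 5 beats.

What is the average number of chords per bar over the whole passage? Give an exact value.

1.125 chords per bar

A: 15 × 6 = 90 beats ÷ 5 = 18 chords.
B: 4 × 6 = 24 beats ÷ 8 = 3 chords.
C: 5 × 6 = 30 beats ÷ 5 = 6 chords.
Overall: 27 chords over 24 bars → 27/24 = 1.125 chords per bar.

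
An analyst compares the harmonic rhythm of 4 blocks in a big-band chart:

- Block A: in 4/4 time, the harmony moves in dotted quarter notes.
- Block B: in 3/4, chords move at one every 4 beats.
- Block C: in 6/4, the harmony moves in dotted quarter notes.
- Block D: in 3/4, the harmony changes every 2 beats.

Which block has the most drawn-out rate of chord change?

A: each chord is 1.5 beats in 4/4, so 8/3 per bar.
B: each chord is 4 beats in 3/4, so 0.75 per bar.
C: each chord is 1.5 beats in 6/4, so 4 per bar.
D: each chord is 2 beats in 3/4, so 1.5 per bar.
Slowest is B at 0.75 chords/bar.

Block B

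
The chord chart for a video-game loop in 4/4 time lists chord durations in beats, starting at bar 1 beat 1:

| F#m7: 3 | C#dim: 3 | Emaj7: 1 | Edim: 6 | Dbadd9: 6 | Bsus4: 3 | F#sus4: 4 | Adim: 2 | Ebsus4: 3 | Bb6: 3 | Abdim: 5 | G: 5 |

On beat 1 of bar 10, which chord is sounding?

Beat 1 of bar 10 is beat (10−1)×4 + 1 = 37 overall.
Running totals: F#m7 ends at 3, C#dim ends at 6, Emaj7 ends at 7, Edim ends at 13, Dbadd9 ends at 19, Bsus4 ends at 22, F#sus4 ends at 26, Adim ends at 28, Ebsus4 ends at 31, Bb6 ends at 34, Abdim ends at 39.
Beat 37 falls within Abdim.

Abdim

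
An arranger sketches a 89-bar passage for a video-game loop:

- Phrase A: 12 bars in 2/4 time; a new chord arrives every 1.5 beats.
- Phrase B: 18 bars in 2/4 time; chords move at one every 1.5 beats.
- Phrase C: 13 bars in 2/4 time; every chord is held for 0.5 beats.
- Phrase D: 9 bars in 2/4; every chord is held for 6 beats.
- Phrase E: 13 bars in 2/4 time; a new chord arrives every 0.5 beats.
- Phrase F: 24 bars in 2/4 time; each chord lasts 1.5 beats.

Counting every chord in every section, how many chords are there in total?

179 chords

A has 24 beats and chords last 1.5 each, so 16 chords.
B has 36 beats and chords last 1.5 each, so 24 chords.
C has 26 beats and chords last 0.5 each, so 52 chords.
D has 18 beats and chords last 6 each, so 3 chords.
E has 26 beats and chords last 0.5 each, so 52 chords.
F has 48 beats and chords last 1.5 each, so 32 chords.
Total: 16 + 24 + 52 + 3 + 52 + 32 = 179.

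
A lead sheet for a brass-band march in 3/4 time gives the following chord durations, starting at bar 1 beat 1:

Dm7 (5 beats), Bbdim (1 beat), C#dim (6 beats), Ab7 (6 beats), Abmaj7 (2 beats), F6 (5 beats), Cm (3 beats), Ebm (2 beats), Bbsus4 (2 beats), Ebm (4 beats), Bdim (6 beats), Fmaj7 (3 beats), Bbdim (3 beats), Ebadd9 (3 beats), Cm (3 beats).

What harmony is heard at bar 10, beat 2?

Ebm

Beat 2 of bar 10 is beat (10−1)×3 + 2 = 29 overall.
Running totals: Dm7 ends at 5, Bbdim ends at 6, C#dim ends at 12, Ab7 ends at 18, Abmaj7 ends at 20, F6 ends at 25, Cm ends at 28, Ebm ends at 30.
Beat 29 falls within Ebm.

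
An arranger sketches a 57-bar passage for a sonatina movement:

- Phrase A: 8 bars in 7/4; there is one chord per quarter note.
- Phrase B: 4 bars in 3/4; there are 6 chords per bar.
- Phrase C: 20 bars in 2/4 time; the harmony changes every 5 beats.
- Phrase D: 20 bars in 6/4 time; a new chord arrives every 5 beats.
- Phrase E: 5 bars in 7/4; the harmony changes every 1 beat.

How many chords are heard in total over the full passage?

A has 56 beats and chords last 1 each, so 56 chords.
B has 12 beats and chords last 0.5 each, so 24 chords.
C has 40 beats and chords last 5 each, so 8 chords.
D has 120 beats and chords last 5 each, so 24 chords.
E has 35 beats and chords last 1 each, so 35 chords.
Total: 56 + 24 + 8 + 24 + 35 = 147.

147 chords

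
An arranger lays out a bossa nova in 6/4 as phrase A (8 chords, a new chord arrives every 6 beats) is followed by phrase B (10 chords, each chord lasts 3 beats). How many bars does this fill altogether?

A: 8 × 6 = 48 beats = 8 bars.
B: 10 × 3 = 30 beats = 5 bars.
Total: 8 + 5 = 13 bars.

13 bars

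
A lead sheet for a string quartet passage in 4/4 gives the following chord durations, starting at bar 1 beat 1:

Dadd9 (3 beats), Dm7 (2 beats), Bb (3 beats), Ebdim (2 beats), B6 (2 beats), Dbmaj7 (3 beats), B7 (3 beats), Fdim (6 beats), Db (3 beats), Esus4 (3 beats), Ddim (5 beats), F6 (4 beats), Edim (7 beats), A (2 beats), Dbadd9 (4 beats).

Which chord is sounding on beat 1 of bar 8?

Esus4

Beat 1 of bar 8 is beat (8−1)×4 + 1 = 29 overall.
Running totals: Dadd9 ends at 3, Dm7 ends at 5, Bb ends at 8, Ebdim ends at 10, B6 ends at 12, Dbmaj7 ends at 15, B7 ends at 18, Fdim ends at 24, Db ends at 27, Esus4 ends at 30.
Beat 29 falls within Esus4.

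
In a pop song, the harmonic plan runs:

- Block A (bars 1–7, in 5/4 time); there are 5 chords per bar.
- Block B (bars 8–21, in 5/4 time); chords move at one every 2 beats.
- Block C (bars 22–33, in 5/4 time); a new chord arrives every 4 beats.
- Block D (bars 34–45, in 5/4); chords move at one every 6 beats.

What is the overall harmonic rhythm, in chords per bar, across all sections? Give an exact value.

19/9 chords per bar

A: 7 × 5 = 35 beats ÷ 1 = 35 chords.
B: 14 × 5 = 70 beats ÷ 2 = 35 chords.
C: 12 × 5 = 60 beats ÷ 4 = 15 chords.
D: 12 × 5 = 60 beats ÷ 6 = 10 chords.
Overall: 95 chords over 45 bars → 95/45 = 19/9 chords per bar.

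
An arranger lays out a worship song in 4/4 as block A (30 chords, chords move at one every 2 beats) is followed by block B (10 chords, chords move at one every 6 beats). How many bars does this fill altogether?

30 bars

A: 30 × 2 = 60 beats = 15 bars.
B: 10 × 6 = 60 beats = 15 bars.
Total: 15 + 15 = 30 bars.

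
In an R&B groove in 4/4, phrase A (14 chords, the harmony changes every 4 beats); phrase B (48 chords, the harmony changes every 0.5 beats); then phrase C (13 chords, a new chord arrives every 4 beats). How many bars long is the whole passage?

33 bars

A: 14 × 4 = 56 beats = 14 bars.
B: 48 × 0.5 = 24 beats = 6 bars.
C: 13 × 4 = 52 beats = 13 bars.
Total: 14 + 6 + 13 = 33 bars.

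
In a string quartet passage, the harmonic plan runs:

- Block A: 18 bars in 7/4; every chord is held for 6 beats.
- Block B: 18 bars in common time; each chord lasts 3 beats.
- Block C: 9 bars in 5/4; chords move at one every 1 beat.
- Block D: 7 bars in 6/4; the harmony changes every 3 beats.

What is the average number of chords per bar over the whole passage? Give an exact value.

2 chords per bar

A: 18 × 7 = 126 beats ÷ 6 = 21 chords.
B: 18 × 4 = 72 beats ÷ 3 = 24 chords.
C: 9 × 5 = 45 beats ÷ 1 = 45 chords.
D: 7 × 6 = 42 beats ÷ 3 = 14 chords.
Overall: 104 chords over 52 bars → 104/52 = 2 chords per bar.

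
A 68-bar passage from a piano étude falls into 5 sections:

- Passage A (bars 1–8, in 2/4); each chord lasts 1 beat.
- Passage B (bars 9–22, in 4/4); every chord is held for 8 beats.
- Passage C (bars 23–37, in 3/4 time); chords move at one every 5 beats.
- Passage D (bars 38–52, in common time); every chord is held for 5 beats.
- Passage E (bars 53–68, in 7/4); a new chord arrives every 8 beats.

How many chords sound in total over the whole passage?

A: 8 bars × 2 beats = 16 beats; 1 beat/chord → 16 chords.
B: 14 bars × 4 beats = 56 beats; 8 beats/chord → 7 chords.
C: 15 bars × 3 beats = 45 beats; 5 beats/chord → 9 chords.
D: 15 bars × 4 beats = 60 beats; 5 beats/chord → 12 chords.
E: 16 bars × 7 beats = 112 beats; 8 beats/chord → 14 chords.
Total: 16 + 7 + 9 + 12 + 14 = 58.

58 chords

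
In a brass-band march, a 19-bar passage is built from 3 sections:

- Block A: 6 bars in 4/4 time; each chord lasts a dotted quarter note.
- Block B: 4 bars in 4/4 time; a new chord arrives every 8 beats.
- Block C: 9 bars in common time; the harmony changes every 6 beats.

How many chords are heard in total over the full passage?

24 chords

A has 24 beats and chords last 1.5 each, so 16 chords.
B has 16 beats and chords last 8 each, so 2 chords.
C has 36 beats and chords last 6 each, so 6 chords.
Total: 16 + 2 + 6 = 24.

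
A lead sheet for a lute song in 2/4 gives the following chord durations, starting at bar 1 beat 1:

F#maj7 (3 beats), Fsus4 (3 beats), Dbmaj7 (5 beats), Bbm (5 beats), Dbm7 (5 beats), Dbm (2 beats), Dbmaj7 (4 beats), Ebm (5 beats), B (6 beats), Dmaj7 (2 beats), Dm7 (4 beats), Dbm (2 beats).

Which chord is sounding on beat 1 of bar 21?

Beat 1 of bar 21 is beat (21−1)×2 + 1 = 41 overall.
Running totals: F#maj7 ends at 3, Fsus4 ends at 6, Dbmaj7 ends at 11, Bbm ends at 16, Dbm7 ends at 21, Dbm ends at 23, Dbmaj7 ends at 27, Ebm ends at 32, B ends at 38, Dmaj7 ends at 40, Dm7 ends at 44.
Beat 41 falls within Dm7.

Dm7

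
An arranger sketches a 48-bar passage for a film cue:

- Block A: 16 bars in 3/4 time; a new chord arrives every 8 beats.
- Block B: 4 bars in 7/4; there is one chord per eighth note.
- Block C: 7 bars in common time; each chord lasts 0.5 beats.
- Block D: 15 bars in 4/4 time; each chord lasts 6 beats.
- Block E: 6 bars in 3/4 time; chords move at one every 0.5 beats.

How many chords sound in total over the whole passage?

164 chords

A: 16 bars × 3 beats = 48 beats; 8 beats/chord → 6 chords.
B: 4 bars × 7 beats = 28 beats; 0.5 beats/chord → 56 chords.
C: 7 bars × 4 beats = 28 beats; 0.5 beats/chord → 56 chords.
D: 15 bars × 4 beats = 60 beats; 6 beats/chord → 10 chords.
E: 6 bars × 3 beats = 18 beats; 0.5 beats/chord → 36 chords.
Total: 6 + 56 + 56 + 10 + 36 = 164.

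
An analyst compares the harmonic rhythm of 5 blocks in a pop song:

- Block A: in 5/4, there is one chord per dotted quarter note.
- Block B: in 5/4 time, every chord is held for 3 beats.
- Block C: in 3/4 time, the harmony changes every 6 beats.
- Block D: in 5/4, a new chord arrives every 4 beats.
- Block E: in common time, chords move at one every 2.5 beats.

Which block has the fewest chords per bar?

A: 5 beats/bar ÷ 1.5 beats/chord = 10/3 chords/bar.
B: 5 beats/bar ÷ 3 beats/chord = 5/3 chords/bar.
C: 3 beats/bar ÷ 6 beats/chord = 0.5 chords/bar.
D: 5 beats/bar ÷ 4 beats/chord = 1.25 chords/bar.
E: 4 beats/bar ÷ 2.5 beats/chord = 1.6 chords/bar.
Slowest is C at 0.5 chords/bar.

Block C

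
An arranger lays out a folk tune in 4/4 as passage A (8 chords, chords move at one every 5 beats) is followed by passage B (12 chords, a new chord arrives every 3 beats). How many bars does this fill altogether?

19 bars

A: 8 × 5 = 40 beats = 10 bars.
B: 12 × 3 = 36 beats = 9 bars.
Total: 10 + 9 = 19 bars.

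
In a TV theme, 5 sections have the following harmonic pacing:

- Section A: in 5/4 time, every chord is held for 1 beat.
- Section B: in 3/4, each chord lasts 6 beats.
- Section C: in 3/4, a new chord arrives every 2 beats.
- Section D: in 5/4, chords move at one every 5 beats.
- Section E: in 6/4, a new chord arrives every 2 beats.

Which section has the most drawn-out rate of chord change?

Section B

A: 5/1 = 5 chords/bar.
B: 3/6 = 0.5 chords/bar.
C: 3/2 = 1.5 chords/bar.
D: 5/5 = 1 chord/bar.
E: 6/2 = 3 chords/bar.
Slowest is B at 0.5 chords/bar.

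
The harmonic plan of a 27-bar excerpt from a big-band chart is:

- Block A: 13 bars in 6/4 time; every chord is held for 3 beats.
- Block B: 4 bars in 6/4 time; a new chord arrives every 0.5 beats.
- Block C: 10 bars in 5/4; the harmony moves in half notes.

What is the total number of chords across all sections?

99 chords

A: 13·6 = 78 beats, 78/3 = 26 chords.
B: 4·6 = 24 beats, 24/0.5 = 48 chords.
C: 10·5 = 50 beats, 50/2 = 25 chords.
Total: 26 + 48 + 25 = 99.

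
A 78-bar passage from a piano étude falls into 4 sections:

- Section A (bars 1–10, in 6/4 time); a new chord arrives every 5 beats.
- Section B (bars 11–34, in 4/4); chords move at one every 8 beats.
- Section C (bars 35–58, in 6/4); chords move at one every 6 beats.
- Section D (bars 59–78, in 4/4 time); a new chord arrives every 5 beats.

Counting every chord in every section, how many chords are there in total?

64 chords

A has 60 beats and chords last 5 each, so 12 chords.
B has 96 beats and chords last 8 each, so 12 chords.
C has 144 beats and chords last 6 each, so 24 chords.
D has 80 beats and chords last 5 each, so 16 chords.
Total: 12 + 12 + 24 + 16 = 64.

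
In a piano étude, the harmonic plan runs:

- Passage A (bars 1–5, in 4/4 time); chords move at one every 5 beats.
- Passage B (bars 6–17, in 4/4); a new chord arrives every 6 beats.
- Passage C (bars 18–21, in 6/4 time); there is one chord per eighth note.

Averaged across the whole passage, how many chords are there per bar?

A: 5 bars of 4 beats is 20 beats; at 5 beats each that's 4 chords.
B: 12 bars of 4 beats is 48 beats; at 6 beats each that's 8 chords.
C: 4 bars of 6 beats is 24 beats; at 0.5 beats each that's 48 chords.
Overall: 60 chords over 21 bars → 60/21 = 20/7 chords per bar.

20/7 chords per bar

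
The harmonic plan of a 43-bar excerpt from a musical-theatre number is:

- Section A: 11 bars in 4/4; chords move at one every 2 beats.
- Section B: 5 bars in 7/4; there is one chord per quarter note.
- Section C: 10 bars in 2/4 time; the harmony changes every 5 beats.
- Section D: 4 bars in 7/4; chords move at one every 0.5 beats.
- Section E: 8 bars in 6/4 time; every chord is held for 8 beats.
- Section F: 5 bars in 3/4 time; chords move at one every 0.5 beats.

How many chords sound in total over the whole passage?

153 chords

A has 44 beats and chords last 2 each, so 22 chords.
B has 35 beats and chords last 1 each, so 35 chords.
C has 20 beats and chords last 5 each, so 4 chords.
D has 28 beats and chords last 0.5 each, so 56 chords.
E has 48 beats and chords last 8 each, so 6 chords.
F has 15 beats and chords last 0.5 each, so 30 chords.
Total: 22 + 35 + 4 + 56 + 6 + 30 = 153.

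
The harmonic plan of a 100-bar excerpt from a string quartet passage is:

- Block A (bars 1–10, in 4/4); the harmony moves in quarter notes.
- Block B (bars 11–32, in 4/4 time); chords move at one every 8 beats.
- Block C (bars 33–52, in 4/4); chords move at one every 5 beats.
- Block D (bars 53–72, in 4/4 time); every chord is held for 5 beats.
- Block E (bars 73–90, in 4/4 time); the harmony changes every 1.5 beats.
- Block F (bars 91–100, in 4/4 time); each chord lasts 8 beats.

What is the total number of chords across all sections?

136 chords

A: 10·4 = 40 beats, 40/1 = 40 chords.
B: 22·4 = 88 beats, 88/8 = 11 chords.
C: 20·4 = 80 beats, 80/5 = 16 chords.
D: 20·4 = 80 beats, 80/5 = 16 chords.
E: 18·4 = 72 beats, 72/1.5 = 48 chords.
F: 10·4 = 40 beats, 40/8 = 5 chords.
Total: 40 + 11 + 16 + 16 + 48 + 5 = 136.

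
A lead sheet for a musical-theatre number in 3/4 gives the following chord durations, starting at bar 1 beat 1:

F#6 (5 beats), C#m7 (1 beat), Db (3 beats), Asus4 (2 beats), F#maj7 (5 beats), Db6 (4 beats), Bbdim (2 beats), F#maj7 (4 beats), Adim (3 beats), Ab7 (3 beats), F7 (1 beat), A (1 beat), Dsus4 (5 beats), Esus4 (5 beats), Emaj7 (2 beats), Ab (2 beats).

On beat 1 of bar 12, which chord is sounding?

Beat 1 of bar 12 is beat (12−1)×3 + 1 = 34 overall.
Running totals: F#6 ends at 5, C#m7 ends at 6, Db ends at 9, Asus4 ends at 11, F#maj7 ends at 16, Db6 ends at 20, Bbdim ends at 22, F#maj7 ends at 26, Adim ends at 29, Ab7 ends at 32, F7 ends at 33, A ends at 34.
Beat 34 falls within A.

A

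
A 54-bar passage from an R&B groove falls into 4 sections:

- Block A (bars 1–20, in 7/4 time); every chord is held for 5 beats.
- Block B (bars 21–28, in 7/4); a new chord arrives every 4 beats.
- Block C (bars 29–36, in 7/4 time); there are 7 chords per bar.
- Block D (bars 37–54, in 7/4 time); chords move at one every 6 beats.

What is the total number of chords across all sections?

119 chords

A: 20 bars × 7 beats = 140 beats; 5 beats/chord → 28 chords.
B: 8 bars × 7 beats = 56 beats; 4 beats/chord → 14 chords.
C: 8 bars × 7 beats = 56 beats; 1 beat/chord → 56 chords.
D: 18 bars × 7 beats = 126 beats; 6 beats/chord → 21 chords.
Total: 28 + 14 + 56 + 21 = 119.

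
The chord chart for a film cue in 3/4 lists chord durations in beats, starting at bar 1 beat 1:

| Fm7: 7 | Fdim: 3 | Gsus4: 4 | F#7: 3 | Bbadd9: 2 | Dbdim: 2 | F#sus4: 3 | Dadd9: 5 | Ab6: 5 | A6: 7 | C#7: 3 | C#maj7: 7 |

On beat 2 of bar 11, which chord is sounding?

Ab6

Beat 2 of bar 11 is beat (11−1)×3 + 2 = 32 overall.
Running totals: Fm7 ends at 7, Fdim ends at 10, Gsus4 ends at 14, F#7 ends at 17, Bbadd9 ends at 19, Dbdim ends at 21, F#sus4 ends at 24, Dadd9 ends at 29, Ab6 ends at 34.
Beat 32 falls within Ab6.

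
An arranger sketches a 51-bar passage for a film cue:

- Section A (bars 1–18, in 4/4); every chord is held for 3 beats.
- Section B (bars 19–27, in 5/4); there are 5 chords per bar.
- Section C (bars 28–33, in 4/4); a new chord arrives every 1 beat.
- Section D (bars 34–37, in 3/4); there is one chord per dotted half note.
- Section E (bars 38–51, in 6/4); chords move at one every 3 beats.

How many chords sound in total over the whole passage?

A has 72 beats and chords last 3 each, so 24 chords.
B has 45 beats and chords last 1 each, so 45 chords.
C has 24 beats and chords last 1 each, so 24 chords.
D has 12 beats and chords last 3 each, so 4 chords.
E has 84 beats and chords last 3 each, so 28 chords.
Total: 24 + 45 + 24 + 4 + 28 = 125.

125 chords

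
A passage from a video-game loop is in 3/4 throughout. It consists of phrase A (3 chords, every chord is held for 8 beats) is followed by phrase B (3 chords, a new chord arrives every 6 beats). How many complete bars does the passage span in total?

14 bars

A: 3 × 8 = 24 beats = 8 bars.
B: 3 × 6 = 18 beats = 6 bars.
Total: 8 + 6 = 14 bars.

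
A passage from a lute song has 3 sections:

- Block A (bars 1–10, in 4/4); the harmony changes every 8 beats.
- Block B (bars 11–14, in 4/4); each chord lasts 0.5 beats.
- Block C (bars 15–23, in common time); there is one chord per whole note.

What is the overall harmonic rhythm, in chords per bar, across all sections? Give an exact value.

2 chords per bar

A: 10 bars of 4 beats is 40 beats; at 8 beats each that's 5 chords.
B: 4 bars of 4 beats is 16 beats; at 0.5 beats each that's 32 chords.
C: 9 bars of 4 beats is 36 beats; at 4 beats each that's 9 chords.
Overall: 46 chords over 23 bars → 46/23 = 2 chords per bar.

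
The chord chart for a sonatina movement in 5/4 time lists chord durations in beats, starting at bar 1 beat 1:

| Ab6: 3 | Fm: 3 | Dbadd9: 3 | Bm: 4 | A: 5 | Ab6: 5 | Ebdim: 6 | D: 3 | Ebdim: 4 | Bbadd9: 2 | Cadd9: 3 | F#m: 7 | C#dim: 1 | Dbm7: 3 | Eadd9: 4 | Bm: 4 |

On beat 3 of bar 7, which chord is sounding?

Beat 3 of bar 7 is beat (7−1)×5 + 3 = 33 overall.
Running totals: Ab6 ends at 3, Fm ends at 6, Dbadd9 ends at 9, Bm ends at 13, A ends at 18, Ab6 ends at 23, Ebdim ends at 29, D ends at 32, Ebdim ends at 36.
Beat 33 falls within Ebdim.

Ebdim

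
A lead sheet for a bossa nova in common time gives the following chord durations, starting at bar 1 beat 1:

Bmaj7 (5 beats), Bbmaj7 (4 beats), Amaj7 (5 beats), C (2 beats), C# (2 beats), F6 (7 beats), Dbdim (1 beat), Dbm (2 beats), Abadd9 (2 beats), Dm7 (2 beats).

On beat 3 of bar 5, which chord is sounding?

Beat 3 of bar 5 is beat (5−1)×4 + 3 = 19 overall.
Running totals: Bmaj7 ends at 5, Bbmaj7 ends at 9, Amaj7 ends at 14, C ends at 16, C# ends at 18, F6 ends at 25.
Beat 19 falls within F6.

F6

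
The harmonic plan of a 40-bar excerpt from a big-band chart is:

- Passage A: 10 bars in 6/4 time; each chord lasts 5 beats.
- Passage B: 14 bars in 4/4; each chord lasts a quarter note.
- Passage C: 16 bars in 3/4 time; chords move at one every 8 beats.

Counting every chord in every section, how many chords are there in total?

A: 10 bars × 6 beats = 60 beats; 5 beats/chord → 12 chords.
B: 14 bars × 4 beats = 56 beats; 1 beat/chord → 56 chords.
C: 16 bars × 3 beats = 48 beats; 8 beats/chord → 6 chords.
Total: 12 + 56 + 6 = 74.

74 chords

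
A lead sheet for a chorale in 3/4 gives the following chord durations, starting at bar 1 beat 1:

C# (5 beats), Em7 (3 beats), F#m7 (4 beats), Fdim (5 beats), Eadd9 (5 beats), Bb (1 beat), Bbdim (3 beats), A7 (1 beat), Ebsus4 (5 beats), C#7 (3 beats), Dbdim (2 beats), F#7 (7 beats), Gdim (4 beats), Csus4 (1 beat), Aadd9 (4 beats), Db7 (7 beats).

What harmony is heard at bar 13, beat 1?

Dbdim

Beat 1 of bar 13 is beat (13−1)×3 + 1 = 37 overall.
Running totals: C# ends at 5, Em7 ends at 8, F#m7 ends at 12, Fdim ends at 17, Eadd9 ends at 22, Bb ends at 23, Bbdim ends at 26, A7 ends at 27, Ebsus4 ends at 32, C#7 ends at 35, Dbdim ends at 37.
Beat 37 falls within Dbdim.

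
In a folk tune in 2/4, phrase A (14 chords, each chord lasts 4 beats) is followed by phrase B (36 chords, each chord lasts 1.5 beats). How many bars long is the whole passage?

A: 14 × 4 = 56 beats = 28 bars.
B: 36 × 1.5 = 54 beats = 27 bars.
Total: 28 + 27 = 55 bars.

55 bars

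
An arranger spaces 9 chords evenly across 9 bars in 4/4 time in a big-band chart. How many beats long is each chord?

4 beats

9 bars × 4 beats/bar = 36 beats total.
36 beats ÷ 9 chords = 4 beats per chord.
(That is a whole note.)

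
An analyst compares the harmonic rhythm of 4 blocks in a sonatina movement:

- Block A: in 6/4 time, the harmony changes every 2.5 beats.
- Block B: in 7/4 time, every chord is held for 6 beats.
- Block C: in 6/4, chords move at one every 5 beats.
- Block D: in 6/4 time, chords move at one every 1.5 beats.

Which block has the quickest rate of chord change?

Block D

A: 6 beats/bar ÷ 2.5 beats/chord = 2.4 chords/bar.
B: 7 beats/bar ÷ 6 beats/chord = 7/6 chords/bar.
C: 6 beats/bar ÷ 5 beats/chord = 1.2 chords/bar.
D: 6 beats/bar ÷ 1.5 beats/chord = 4 chords/bar.
Fastest is D at 4 chords/bar.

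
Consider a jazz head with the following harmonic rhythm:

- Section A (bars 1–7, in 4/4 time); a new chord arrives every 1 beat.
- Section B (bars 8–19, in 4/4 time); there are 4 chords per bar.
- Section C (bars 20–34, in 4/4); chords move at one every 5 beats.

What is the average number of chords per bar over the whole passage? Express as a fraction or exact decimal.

44/17 chords per bar

A: 7 bars of 4 beats is 28 beats; at 1 beat each that's 28 chords.
B: 12 bars of 4 beats is 48 beats; at 1 beat each that's 48 chords.
C: 15 bars of 4 beats is 60 beats; at 5 beats each that's 12 chords.
Overall: 88 chords over 34 bars → 88/34 = 44/17 chords per bar.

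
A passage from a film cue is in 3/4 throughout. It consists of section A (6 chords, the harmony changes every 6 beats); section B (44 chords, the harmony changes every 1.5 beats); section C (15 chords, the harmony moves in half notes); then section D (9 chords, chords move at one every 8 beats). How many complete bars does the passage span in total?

68 bars

A: 6 × 6 = 36 beats = 12 bars.
B: 44 × 1.5 = 66 beats = 22 bars.
C: 15 × 2 = 30 beats = 10 bars.
D: 9 × 8 = 72 beats = 24 bars.
Total: 12 + 22 + 10 + 24 = 68 bars.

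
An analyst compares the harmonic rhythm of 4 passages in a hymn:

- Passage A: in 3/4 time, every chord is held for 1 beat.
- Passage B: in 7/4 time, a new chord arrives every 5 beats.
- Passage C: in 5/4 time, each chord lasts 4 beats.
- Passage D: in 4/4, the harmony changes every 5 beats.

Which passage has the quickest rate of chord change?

A: 3/1 = 3 chords/bar.
B: 7/5 = 1.4 chords/bar.
C: 5/4 = 1.25 chords/bar.
D: 4/5 = 0.8 chords/bar.
Fastest is A at 3 chords/bar.

Passage A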